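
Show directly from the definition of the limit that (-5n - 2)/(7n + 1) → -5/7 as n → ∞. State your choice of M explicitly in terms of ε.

M = (9/49)/ε

Let ε > 0. For n ≥ 1, |(-5n - 2)/(7n + 1) + 5/7| = |-9|/(7(7n + 1)) = 9/(7(7n + 1)).
Since 7n + 1 ≥ 7n for n ≥ 1, this is ≤ 9/(7·7n) = (9/49)/n.
So |(-5n - 2)/(7n + 1) + 5/7| < ε whenever n > (9/49)/ε.
Take M = (9/49)/ε. If n > M then |(-5n - 2)/(7n + 1) + 5/7| ≤ (9/49)/n < ε.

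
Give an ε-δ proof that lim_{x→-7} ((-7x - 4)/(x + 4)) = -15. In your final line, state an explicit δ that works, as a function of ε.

δ = min(3/2, (3/16)ε)

Suppose ε > 0. We want δ > 0 with 0 < |x + 7| < δ ⇒ |(-7x - 4)/(x + 4) + 15| < ε.
Combining over a common denominator, (-7x - 4)/(x + 4) + 15 = [(-7x - 4)·(-3) − 45·(x + 4)] / [(-3)·(x + 4)] = -24(x + 7) / ((-3)(x + 4)).
So |(-7x - 4)/(x + 4) + 15| = 24|x + 7| / (3·|x + 4|).
Restrict δ ≤ 3/2. Then |x + 7| < 3/2 gives |x + 4| = |(x + 7) + (-3)| ≥ 3 − 3/2 = 3/2.
Hence |(-7x - 4)/(x + 4) + 15| < 24|x + 7|/(3·(3/2)) = (16/3)|x + 7|, which is < ε once |x + 7| < (3/16)ε.
Take δ = min(3/2, (3/16)ε). Then 0 < |x + 7| < δ forces both bounds, so |(-7x - 4)/(x + 4) + 15| < ε.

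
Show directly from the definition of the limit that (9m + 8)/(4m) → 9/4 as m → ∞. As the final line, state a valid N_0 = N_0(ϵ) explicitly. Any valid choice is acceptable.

Fix ϵ > 0. For m ≥ 1, |(9m + 8)/(4m) − (9/4)| = |32|/(4(4m)) = 32/(4(4m)).
Since 4m ≥ 4m for m ≥ 1, this is ≤ 32/(4·4m) = 2/m.
So |(9m + 8)/(4m) − (9/4)| < ϵ whenever m > 2/ϵ.
Take N_0 = 2/ϵ. If m > N_0 then |(9m + 8)/(4m) − (9/4)| ≤ 2/m < ϵ.

N_0 = 2/ϵ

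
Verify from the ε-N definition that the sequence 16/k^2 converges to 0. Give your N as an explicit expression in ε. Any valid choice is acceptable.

Suppose ε > 0. For k ≥ 1, |16/k^2 − 0| = 16/k^2.
16/k^2 < ε ⇔ k^2 > 16/ε ⇔ k > (16/ε)^{1/2}.
Take N = (16/ε)^{1/2}. Then k > N implies 16/k^2 < ε.

N = (16/ε)^{1/2}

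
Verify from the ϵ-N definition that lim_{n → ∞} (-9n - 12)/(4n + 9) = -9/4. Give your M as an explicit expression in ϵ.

Fix ϵ > 0. For n ≥ 1, |(-9n - 12)/(4n + 9) + 9/4| = |33|/(4(4n + 9)) = 33/(4(4n + 9)).
Since 4n + 9 ≥ 4n for n ≥ 1, this is ≤ 33/(4·4n) = (33/16)/n.
So |(-9n - 12)/(4n + 9) + 9/4| < ϵ whenever n > (33/16)/ϵ.
Take M = (33/16)/ϵ. If n > M then |(-9n - 12)/(4n + 9) + 9/4| ≤ (33/16)/n < ϵ.

M = (33/16)/ϵ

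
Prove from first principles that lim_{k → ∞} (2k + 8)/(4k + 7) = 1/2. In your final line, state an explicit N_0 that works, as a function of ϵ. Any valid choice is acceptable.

N_0 = (9/8)/ϵ

Fix ϵ > 0. For k ≥ 1, |(2k + 8)/(4k + 7) − (1/2)| = |18|/(4(4k + 7)) = 18/(4(4k + 7)).
Since 4k + 7 ≥ 4k for k ≥ 1, this is ≤ 18/(4·4k) = (9/8)/k.
So |(2k + 8)/(4k + 7) − (1/2)| < ϵ whenever k > (9/8)/ϵ.
Take N_0 = (9/8)/ϵ. If k > N_0 then |(2k + 8)/(4k + 7) − (1/2)| ≤ (9/8)/k < ϵ.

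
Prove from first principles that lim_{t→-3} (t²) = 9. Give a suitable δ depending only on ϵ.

Let ϵ > 0 be given. We seek δ > 0 with 0 < |t + 3| < δ ⇒ |t² − 9| < ϵ.
Factor: t² − 9 = (t + 3)(t - 3), so |t² − 9| = |t + 3|·|t - 3|.
Impose δ ≤ 1 so that |t| < 4; then |t - 3| ≤ 7.
Hence |t² − 9| ≤ 7|t + 3|, which is < ϵ once |t + 3| < ϵ/7.
Take δ = min(1, ϵ/7). If 0 < |t + 3| < δ then both bounds hold and |t² − 9| ≤ 7|t + 3| < 7·(ϵ/7) = ϵ.

δ = min(1, ϵ/7)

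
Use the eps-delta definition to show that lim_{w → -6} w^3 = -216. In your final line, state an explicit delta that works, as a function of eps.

Let eps > 0 be given. We seek delta > 0 with 0 < |w + 6| < delta ⇒ |w^3 + 216| < eps.
Factor: w^3 + 216 = (w + 6)(w^2 - 6w + 36), so |w^3 + 216| = |w + 6|·|w^2 - 6w + 36|.
Impose delta ≤ 1 so that |w| < 7; then |w^2 - 6w + 36| ≤ 127.
Hence |w^3 + 216| ≤ 127|w + 6|, which is < eps once |w + 6| < eps/127.
Take delta = min(1, eps/127). If 0 < |w + 6| < delta then both bounds hold and |w^3 + 216| ≤ 127|w + 6| < 127·(eps/127) = eps.

delta = min(1, eps/127)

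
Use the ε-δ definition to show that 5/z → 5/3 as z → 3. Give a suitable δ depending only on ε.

Let ε > 0. We seek δ > 0 such that 0 < |z − 3| < δ implies |5/z − (5/3)| < ε.
|5/z − (5/3)| = 5·|3 − z|/(3·|z|) = 5|z − 3|/(3|z|).
Restrict δ ≤ 3/2. Then |z − 3| < 3/2 gives |z| > 3/2, so 3|z| > 9/2.
Then |5/z − (5/3)| < 5|z − 3|/(9/2), which is < ε when |z − 3| < (9/10)ε.
Take δ = min(3/2, (9/10)ε). Then 0 < |z − 3| < δ gives both |z − 3| < 3/2 and |z − 3| < (9/10)ε, so |5/z − (5/3)| < ε.

δ = min(3/2, (9/10)ε)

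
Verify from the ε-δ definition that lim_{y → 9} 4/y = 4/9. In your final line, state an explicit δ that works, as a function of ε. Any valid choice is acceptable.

Suppose ε > 0. We seek δ > 0 such that 0 < |y − 9| < δ implies |4/y − (4/9)| < ε.
|4/y − (4/9)| = 4·|9 − y|/(9·|y|) = 4|y − 9|/(9|y|).
Require δ ≤ 9/2 so that |y| > 9 − 9/2 = 9/2, hence 9|y| > 81/2.
Then |4/y − (4/9)| < 4|y − 9|/(81/2), which is < ε when |y − 9| < (81/8)ε.
Take δ = min(9/2, (81/8)ε). Then 0 < |y − 9| < δ gives both |y − 9| < 9/2 and |y − 9| < (81/8)ε, so |4/y − (4/9)| < ε.

δ = min(9/2, (81/8)ε)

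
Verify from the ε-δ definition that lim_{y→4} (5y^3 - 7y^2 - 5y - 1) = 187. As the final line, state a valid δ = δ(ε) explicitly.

Fix ε > 0. We want δ > 0 such that 0 < |y − 4| < δ implies |(5y^3 - 7y^2 - 5y - 1) − 187| < ε.
(5y^3 - 7y^2 - 5y - 1) − 187 = 5y^3 - 7y^2 - 5y - 188 = (y − 4)(5y^2 + 13y + 47).
So |(5y^3 - 7y^2 - 5y - 1) − 187| = |y − 4|·|5y^2 + 13y + 47|.
Require δ ≤ 1. Then |y − 4| < 1 gives |y| < 5, and by the triangle inequality |5y^2 + 13y + 47| ≤ 5·5^2 + 13·5 + 47 = 237.
Hence |(5y^3 - 7y^2 - 5y - 1) − 187| ≤ 237|y − 4| < ε provided |y − 4| < ε/237.
Take δ = min(1, ε/237). Then 0 < |y − 4| < δ gives both |y − 4| < 1 and |y − 4| < ε/237, so |(5y^3 - 7y^2 - 5y - 1) − 187| < ε.

δ = min(1, ε/237)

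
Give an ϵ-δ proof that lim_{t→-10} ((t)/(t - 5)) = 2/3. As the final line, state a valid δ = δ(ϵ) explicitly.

Let ϵ > 0. We want δ > 0 with 0 < |t + 10| < δ ⇒ |(t)/(t - 5) − (2/3)| < ϵ.
Combining over a common denominator, (t)/(t - 5) − (2/3) = [(t)·(-15) − (-10)·(t - 5)] / [(-15)·(t - 5)] = -5(t + 10) / ((-15)(t - 5)).
So |(t)/(t - 5) − (2/3)| = 5|t + 10| / (15·|t − 5|).
Require δ ≤ 15/2, so |t − 5| ≥ |-15| − |t + 10| > 15 − 15/2 = 15/2.
Hence |(t)/(t - 5) − (2/3)| < 5|t + 10|/(15·(15/2)) = (2/45)|t + 10|, which is < ϵ once |t + 10| < (45/2)ϵ.
Take δ = min(15/2, (45/2)ϵ). Then 0 < |t + 10| < δ forces both bounds, so |(t)/(t - 5) − (2/3)| < ϵ.

δ = min(15/2, (45/2)ϵ)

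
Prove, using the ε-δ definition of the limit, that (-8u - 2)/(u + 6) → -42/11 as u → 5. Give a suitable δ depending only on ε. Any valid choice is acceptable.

δ = min(11/2, (121/92)ε)

Fix ε > 0. We want δ > 0 with 0 < |u − 5| < δ ⇒ |(-8u - 2)/(u + 6) + 42/11| < ε.
Combining over a common denominator, (-8u - 2)/(u + 6) + 42/11 = [(-8u - 2)·11 − (-42)·(u + 6)] / [11·(u + 6)] = -46(u − 5) / (11(u + 6)).
So |(-8u - 2)/(u + 6) + 42/11| = 46|u − 5| / (11·|u + 6|).
Restrict δ ≤ 11/2. Then |u − 5| < 11/2 gives |u + 6| = |(u − 5) + 11| ≥ 11 − 11/2 = 11/2.
Hence |(-8u - 2)/(u + 6) + 42/11| < 46|u − 5|/(11·(11/2)) = (92/121)|u − 5|, which is < ε once |u − 5| < (121/92)ε.
Take δ = min(11/2, (121/92)ε). Then 0 < |u − 5| < δ forces both bounds, so |(-8u - 2)/(u + 6) + 42/11| < ε.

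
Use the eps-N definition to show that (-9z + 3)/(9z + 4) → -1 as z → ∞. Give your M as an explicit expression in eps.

M = (7/9)/eps

Suppose eps > 0. We seek M > 0 such that z > M implies |(-9z + 3)/(9z + 4) + 1| < eps.
(-9z + 3)/(9z + 4) + 1 = (9(-9z + 3) − (-9)(9z + 4)) / (9(9z + 4)) = 63/(9(9z + 4)).
For z > 0 we have 9z + 4 > 9z, so |(-9z + 3)/(9z + 4) + 1| = 63/(9(9z + 4)) < 63/(9·9z) = (7/9)/z.
Thus |(-9z + 3)/(9z + 4) + 1| < eps whenever z > (7/9)/eps.
Take M = (7/9)/eps. If z > M then |(-9z + 3)/(9z + 4) + 1| < (7/9)/z < eps.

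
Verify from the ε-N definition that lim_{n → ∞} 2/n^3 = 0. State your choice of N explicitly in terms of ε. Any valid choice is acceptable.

N = (2/ε)^{1/3}

Suppose ε > 0. For n ≥ 1, |2/n^3 − 0| = 2/n^3.
2/n^3 < ε ⇔ n^3 > 2/ε ⇔ n > (2/ε)^{1/3}.
Take N = (2/ε)^{1/3}. Then n > N implies 2/n^3 < ε.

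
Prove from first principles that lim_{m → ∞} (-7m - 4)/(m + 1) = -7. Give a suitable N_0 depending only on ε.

Let ε > 0. For m ≥ 1, |(-7m - 4)/(m + 1) + 7| = |3|/((m + 1)) = 3/((m + 1)).
Since m + 1 ≥ m for m ≥ 1, this is ≤ 3/(m) = 3/m.
So |(-7m - 4)/(m + 1) + 7| < ε whenever m > 3/ε.
Take N_0 = 3/ε. If m > N_0 then |(-7m - 4)/(m + 1) + 7| ≤ 3/m < ε.

N_0 = 3/ε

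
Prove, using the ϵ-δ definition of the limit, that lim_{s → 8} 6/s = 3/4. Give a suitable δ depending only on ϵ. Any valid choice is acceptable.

δ = min(4, (16/3)ϵ)

Let ϵ > 0. We seek δ > 0 such that 0 < |s − 8| < δ implies |6/s − (3/4)| < ϵ.
|6/s − (3/4)| = 6·|8 − s|/(8·|s|) = 6|s − 8|/(8|s|).
Require δ ≤ 4 so that |s| > 8 − 4 = 4, hence 8|s| > 32.
Then |6/s − (3/4)| < 6|s − 8|/32, which is < ϵ when |s − 8| < (16/3)ϵ.
Take δ = min(4, (16/3)ϵ). Then 0 < |s − 8| < δ gives both |s − 8| < 4 and |s − 8| < (16/3)ϵ, so |6/s − (3/4)| < ϵ.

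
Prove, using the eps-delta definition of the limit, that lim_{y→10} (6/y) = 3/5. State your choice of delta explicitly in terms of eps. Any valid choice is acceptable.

delta = min(5, (25/3)eps)

Let eps > 0. We seek delta > 0 such that 0 < |y − 10| < delta implies |6/y − (3/5)| < eps.
|6/y − (3/5)| = 6·|10 − y|/(10·|y|) = 6|y − 10|/(10|y|).
Require delta ≤ 5 so that |y| > 10 − 5 = 5, hence 10|y| > 50.
Then |6/y − (3/5)| < 6|y − 10|/50, which is < eps when |y − 10| < (25/3)eps.
Take delta = min(5, (25/3)eps). Then 0 < |y − 10| < delta gives both |y − 10| < 5 and |y − 10| < (25/3)eps, so |6/y − (3/5)| < eps.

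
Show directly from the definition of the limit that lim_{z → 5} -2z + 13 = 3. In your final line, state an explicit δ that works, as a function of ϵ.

Suppose ϵ > 0. We need δ > 0 so that 0 < |z − 5| < δ implies |(-2z + 13) − 3| < ϵ.
|(-2z + 13) − 3| = |-2z + 10| = 2|z − 5|.
Thus it suffices that |z − 5| < ϵ/2.
Choosing δ = ϵ/2 gives |(-2z + 13) − 3| = 2|z − 5| < ϵ whenever |z − 5| < δ.

δ = ϵ/2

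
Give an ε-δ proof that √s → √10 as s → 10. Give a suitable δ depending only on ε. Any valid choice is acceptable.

δ = min(10, √10·ε)

Suppose ε > 0. We want δ > 0 such that 0 < |s − 10| < δ implies |√s − √10| < ε.
Multiplying by the conjugate, |√s − √10| = |s − 10|/(√s + √10).
Restrict δ ≤ 10 so that |s − 10| < 10 forces s > 0, and then √s + √10 > √10.
Hence |√s − √10| < |s − 10|/√10, which is < ε once |s − 10| < √10·ε.
Take δ = min(10, √10·ε). If 0 < |s − 10| < δ then s > 0 and |√s − √10| < |s − 10|/√10 < ε.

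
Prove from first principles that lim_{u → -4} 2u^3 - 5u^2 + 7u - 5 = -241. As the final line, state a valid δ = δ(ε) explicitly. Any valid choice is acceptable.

Let ε > 0. We want δ > 0 such that 0 < |u + 4| < δ implies |(2u^3 - 5u^2 + 7u - 5) + 241| < ε.
(2u^3 - 5u^2 + 7u - 5) + 241 = 2u^3 - 5u^2 + 7u + 236 = (u + 4)(2u^2 - 13u + 59).
So |(2u^3 - 5u^2 + 7u - 5) + 241| = |u + 4|·|2u^2 - 13u + 59|.
Require δ ≤ 2. Then |u + 4| < 2 gives |u| < 6, and by the triangle inequality |2u^2 - 13u + 59| ≤ 2·6^2 + 13·6 + 59 = 209.
Hence |(2u^3 - 5u^2 + 7u - 5) + 241| ≤ 209|u + 4| < ε provided |u + 4| < ε/209.
Take δ = min(2, ε/209). Then 0 < |u + 4| < δ gives both |u + 4| < 2 and |u + 4| < ε/209, so |(2u^3 - 5u^2 + 7u - 5) + 241| < ε.

δ = min(2, ε/209)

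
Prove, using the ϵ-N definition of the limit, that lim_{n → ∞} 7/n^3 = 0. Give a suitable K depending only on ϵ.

K = (7/ϵ)^{1/3}

Suppose ϵ > 0. For n ≥ 1, |7/n^3 − 0| = 7/n^3.
7/n^3 < ϵ ⇔ n^3 > 7/ϵ ⇔ n > (7/ϵ)^{1/3}.
Take K = (7/ϵ)^{1/3}. Then n > K implies 7/n^3 < ϵ.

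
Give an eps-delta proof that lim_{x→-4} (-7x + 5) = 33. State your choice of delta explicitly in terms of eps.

delta = eps/7

Suppose eps > 0. We need delta > 0 so that 0 < |x + 4| < delta implies |(-7x + 5) − 33| < eps.
|(-7x + 5) − 33| = |-7x - 28| = 7|x + 4|.
So 7|x + 4| < eps exactly when |x + 4| < eps/7.
Take delta = eps/7. If 0 < |x + 4| < delta then |(-7x + 5) − 33| = 7|x + 4| < 7·(eps/7) = eps.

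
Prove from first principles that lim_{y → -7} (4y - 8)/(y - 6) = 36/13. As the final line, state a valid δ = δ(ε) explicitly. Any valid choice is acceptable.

Fix ε > 0. We want δ > 0 with 0 < |y + 7| < δ ⇒ |(4y - 8)/(y - 6) − (36/13)| < ε.
Combining over a common denominator, (4y - 8)/(y - 6) − (36/13) = [(4y - 8)·(-13) − (-36)·(y - 6)] / [(-13)·(y - 6)] = -16(y + 7) / ((-13)(y - 6)).
So |(4y - 8)/(y - 6) − (36/13)| = 16|y + 7| / (13·|y − 6|).
Require δ ≤ 13/2, so |y − 6| ≥ |-13| − |y + 7| > 13 − 13/2 = 13/2.
Hence |(4y - 8)/(y - 6) − (36/13)| < 16|y + 7|/(13·(13/2)) = (32/169)|y + 7|, which is < ε once |y + 7| < (169/32)ε.
Take δ = min(13/2, (169/32)ε). Then 0 < |y + 7| < δ forces both bounds, so |(4y - 8)/(y - 6) − (36/13)| < ε.

δ = min(13/2, (169/32)ε)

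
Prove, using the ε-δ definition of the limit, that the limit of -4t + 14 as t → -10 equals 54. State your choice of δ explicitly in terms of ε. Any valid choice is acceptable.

Let ε > 0. We need δ > 0 so that 0 < |t + 10| < δ implies |(-4t + 14) − 54| < ε.
|(-4t + 14) − 54| = |-4t - 40| = 4|t + 10|.
So 4|t + 10| < ε exactly when |t + 10| < ε/4.
Choosing δ = ε/4 gives |(-4t + 14) − 54| = 4|t + 10| < ε whenever |t + 10| < δ.

δ = ε/4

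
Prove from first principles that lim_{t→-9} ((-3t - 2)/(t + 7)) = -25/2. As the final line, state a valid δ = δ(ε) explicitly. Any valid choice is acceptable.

δ = min(1, (2/19)ε)

Let ε > 0. We want δ > 0 with 0 < |t + 9| < δ ⇒ |(-3t - 2)/(t + 7) + 25/2| < ε.
Combining over a common denominator, (-3t - 2)/(t + 7) + 25/2 = [(-3t - 2)·(-2) − 25·(t + 7)] / [(-2)·(t + 7)] = -19(t + 9) / ((-2)(t + 7)).
So |(-3t - 2)/(t + 7) + 25/2| = 19|t + 9| / (2·|t + 7|).
Require δ ≤ 1, so |t + 7| ≥ |-2| − |t + 9| > 2 − 1 = 1.
Hence |(-3t - 2)/(t + 7) + 25/2| < 19|t + 9|/(2·1) = (19/2)|t + 9|, which is < ε once |t + 9| < (2/19)ε.
Take δ = min(1, (2/19)ε). Then 0 < |t + 9| < δ forces both bounds, so |(-3t - 2)/(t + 7) + 25/2| < ε.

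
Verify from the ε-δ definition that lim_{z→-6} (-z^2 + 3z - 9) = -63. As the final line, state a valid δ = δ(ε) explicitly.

Let ε > 0. We want δ > 0 such that 0 < |z + 6| < δ implies |(-z^2 + 3z - 9) + 63| < ε.
(-z^2 + 3z - 9) + 63 = -z^2 + 3z + 54 = (z + 6)(-z + 9).
So |(-z^2 + 3z - 9) + 63| = |z + 6|·|-z + 9|.
Assume first that |z + 6| < 2, so |z| < 8. Then |-z + 9| ≤ 8 + 9 = 17.
Hence |(-z^2 + 3z - 9) + 63| ≤ 17|z + 6| < ε provided |z + 6| < ε/17.
Take δ = min(2, ε/17). Then 0 < |z + 6| < δ gives both |z + 6| < 2 and |z + 6| < ε/17, so |(-z^2 + 3z - 9) + 63| < ε.

δ = min(2, ε/17)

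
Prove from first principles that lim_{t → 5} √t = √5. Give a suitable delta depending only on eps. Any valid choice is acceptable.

Let eps > 0 be given. We want delta > 0 such that 0 < |t − 5| < delta implies |√t − √5| < eps.
Multiplying by the conjugate, |√t − √5| = |t − 5|/(√t + √5).
Restrict delta ≤ 5 so that |t − 5| < 5 forces t > 0, and then √t + √5 > √5.
Hence |√t − √5| < |t − 5|/√5, which is < eps once |t − 5| < √5·eps.
Take delta = min(5, √5·eps). If 0 < |t − 5| < delta then t > 0 and |√t − √5| < |t − 5|/√5 < eps.

delta = min(5, √5·eps)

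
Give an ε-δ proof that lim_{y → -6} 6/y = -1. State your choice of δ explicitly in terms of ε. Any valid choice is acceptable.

Fix ε > 0. We seek δ > 0 such that 0 < |y + 6| < δ implies |6/y + 1| < ε.
|6/y + 1| = 6·|-6 − y|/(6·|y|) = 6|y + 6|/(6|y|).
Require δ ≤ 3 so that |y| > 6 − 3 = 3, hence 6|y| > 18.
Then |6/y + 1| < 6|y + 6|/18, which is < ε when |y + 6| < 3ε.
Take δ = min(3, 3ε). Then 0 < |y + 6| < δ gives both |y + 6| < 3 and |y + 6| < 3ε, so |6/y + 1| < ε.

δ = min(3, 3ε)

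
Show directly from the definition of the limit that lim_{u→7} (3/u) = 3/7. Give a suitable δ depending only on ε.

Fix ε > 0. We seek δ > 0 such that 0 < |u − 7| < δ implies |3/u − (3/7)| < ε.
|3/u − (3/7)| = 3·|7 − u|/(7·|u|) = 3|u − 7|/(7|u|).
Require δ ≤ 7/2 so that |u| > 7 − 7/2 = 7/2, hence 7|u| > 49/2.
Then |3/u − (3/7)| < 3|u − 7|/(49/2), which is < ε when |u − 7| < (49/6)ε.
Take δ = min(7/2, (49/6)ε). Then 0 < |u − 7| < δ gives both |u − 7| < 7/2 and |u − 7| < (49/6)ε, so |3/u − (3/7)| < ε.

δ = min(7/2, (49/6)ε)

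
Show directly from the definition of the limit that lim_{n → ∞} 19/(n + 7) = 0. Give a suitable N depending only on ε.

Suppose ε > 0. For n ≥ 1, |19/(n + 7) − 0| = 19/(n + 7) ≤ 19/n.
We need 19/n < ε, i.e. n > 19/ε.
Take N = 19/ε. If n > N then |19/(n + 7)| ≤ 19/n < ε.

N = 19/ε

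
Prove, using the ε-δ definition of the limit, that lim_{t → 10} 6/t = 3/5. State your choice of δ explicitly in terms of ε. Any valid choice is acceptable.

δ = min(5, (25/3)ε)

Fix ε > 0. We seek δ > 0 such that 0 < |t − 10| < δ implies |6/t − (3/5)| < ε.
|6/t − (3/5)| = 6·|10 − t|/(10·|t|) = 6|t − 10|/(10|t|).
Restrict δ ≤ 5. Then |t − 10| < 5 gives |t| > 5, so 10|t| > 50.
Then |6/t − (3/5)| < 6|t − 10|/50, which is < ε when |t − 10| < (25/3)ε.
Take δ = min(5, (25/3)ε). Then 0 < |t − 10| < δ gives both |t − 10| < 5 and |t − 10| < (25/3)ε, so |6/t − (3/5)| < ε.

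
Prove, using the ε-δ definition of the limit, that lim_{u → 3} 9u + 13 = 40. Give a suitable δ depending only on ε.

δ = ε/9

Let ε > 0 be given. We need δ > 0 so that 0 < |u − 3| < δ implies |(9u + 13) − 40| < ε.
|(9u + 13) − 40| = |9u - 27| = 9|u − 3|.
So 9|u − 3| < ε exactly when |u − 3| < ε/9.
Choosing δ = ε/9 gives |(9u + 13) − 40| = 9|u − 3| < ε whenever |u − 3| < δ.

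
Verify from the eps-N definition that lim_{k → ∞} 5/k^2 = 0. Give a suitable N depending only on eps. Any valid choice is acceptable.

Let eps > 0 be given. For k ≥ 1, |5/k^2 − 0| = 5/k^2.
5/k^2 < eps ⇔ k^2 > 5/eps ⇔ k > (5/eps)^{1/2}.
Take N = (5/eps)^{1/2}. Then k > N implies 5/k^2 < eps.

N = (5/eps)^{1/2}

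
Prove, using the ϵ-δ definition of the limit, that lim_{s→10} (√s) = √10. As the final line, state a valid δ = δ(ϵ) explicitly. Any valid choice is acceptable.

δ = min(10, √10·ϵ)

Suppose ϵ > 0. We want δ > 0 such that 0 < |s − 10| < δ implies |√s − √10| < ϵ.
Rationalise: √s − √10 = (s − 10)/(√s + √10), so |√s − √10| = |s − 10|/(√s + √10).
Restrict δ ≤ 10 so that |s − 10| < 10 forces s > 0, and then √s + √10 > √10.
Hence |√s − √10| < |s − 10|/√10, which is < ϵ once |s − 10| < √10·ϵ.
Take δ = min(10, √10·ϵ). If 0 < |s − 10| < δ then s > 0 and |√s − √10| < |s − 10|/√10 < ϵ.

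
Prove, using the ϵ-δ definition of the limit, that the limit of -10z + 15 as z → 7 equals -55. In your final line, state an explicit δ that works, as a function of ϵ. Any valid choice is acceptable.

Fix ϵ > 0. We need δ > 0 so that 0 < |z − 7| < δ implies |(-10z + 15) + 55| < ϵ.
Since (-10z + 15) + 55 = -10(z − 7), we have |(-10z + 15) + 55| = 10|z − 7|.
Thus it suffices that |z − 7| < ϵ/10.
Choosing δ = ϵ/10 gives |(-10z + 15) + 55| = 10|z − 7| < ϵ whenever |z − 7| < δ.

δ = ϵ/10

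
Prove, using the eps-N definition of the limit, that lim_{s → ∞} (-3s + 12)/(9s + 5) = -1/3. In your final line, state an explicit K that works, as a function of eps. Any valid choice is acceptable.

Let eps > 0. We seek K > 0 such that s > K implies |(-3s + 12)/(9s + 5) + 1/3| < eps.
(-3s + 12)/(9s + 5) + 1/3 = (9(-3s + 12) − (-3)(9s + 5)) / (9(9s + 5)) = 123/(9(9s + 5)).
For s > 0 we have 9s + 5 > 9s, so |(-3s + 12)/(9s + 5) + 1/3| = 123/(9(9s + 5)) < 123/(9·9s) = (41/27)/s.
Thus |(-3s + 12)/(9s + 5) + 1/3| < eps whenever s > (41/27)/eps.
Take K = (41/27)/eps. If s > K then |(-3s + 12)/(9s + 5) + 1/3| < (41/27)/s < eps.

K = (41/27)/eps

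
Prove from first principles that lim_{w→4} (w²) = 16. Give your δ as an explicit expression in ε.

Let ε > 0 be given. We seek δ > 0 with 0 < |w − 4| < δ ⇒ |w² − 16| < ε.
Factor: w² − 16 = (w − 4)(w + 4), so |w² − 16| = |w − 4|·|w + 4|.
Restrict δ ≤ 1. Then |w − 4| < 1 gives |w| < 5, so by the triangle inequality |w + 4| ≤ 5 + 4 = 9.
Hence |w² − 16| ≤ 9|w − 4|, which is < ε once |w − 4| < ε/9.
Take δ = min(1, ε/9). If 0 < |w − 4| < δ then both bounds hold and |w² − 16| ≤ 9|w − 4| < 9·(ε/9) = ε.

δ = min(1, ε/9)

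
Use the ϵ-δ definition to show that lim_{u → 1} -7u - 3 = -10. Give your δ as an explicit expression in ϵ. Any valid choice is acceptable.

δ = ϵ/7

Let ϵ > 0 be given. We need δ > 0 so that 0 < |u − 1| < δ implies |(-7u - 3) + 10| < ϵ.
|(-7u - 3) + 10| = |-7u + 7| = 7|u − 1|.
So 7|u − 1| < ϵ exactly when |u − 1| < ϵ/7.
Take δ = ϵ/7. If 0 < |u − 1| < δ then |(-7u - 3) + 10| = 7|u − 1| < 7·(ϵ/7) = ϵ.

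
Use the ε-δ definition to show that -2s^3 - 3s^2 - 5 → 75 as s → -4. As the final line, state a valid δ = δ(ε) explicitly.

δ = min(1, ε/95)

Suppose ε > 0. We want δ > 0 such that 0 < |s + 4| < δ implies |(-2s^3 - 3s^2 - 5) − 75| < ε.
(-2s^3 - 3s^2 - 5) − 75 = -2s^3 - 3s^2 - 80 = (s + 4)(-2s^2 + 5s - 20).
So |(-2s^3 - 3s^2 - 5) − 75| = |s + 4|·|-2s^2 + 5s - 20|.
Require δ ≤ 1. Then |s + 4| < 1 gives |s| < 5, and by the triangle inequality |-2s^2 + 5s - 20| ≤ 2·5^2 + 5·5 + 20 = 95.
Hence |(-2s^3 - 3s^2 - 5) − 75| ≤ 95|s + 4| < ε provided |s + 4| < ε/95.
Choosing δ = min(1, ε/95) ensures both conditions, hence |(-2s^3 - 3s^2 - 5) − 75| < ε.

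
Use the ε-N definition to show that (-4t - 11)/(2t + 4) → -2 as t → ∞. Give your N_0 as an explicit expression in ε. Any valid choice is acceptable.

N_0 = (3/2)/ε

Let ε > 0. We seek N_0 > 0 such that t > N_0 implies |(-4t - 11)/(2t + 4) + 2| < ε.
(-4t - 11)/(2t + 4) + 2 = (2(-4t - 11) − (-4)(2t + 4)) / (2(2t + 4)) = -6/(2(2t + 4)).
For t > 0 we have 2t + 4 > 2t, so |(-4t - 11)/(2t + 4) + 2| = 6/(2(2t + 4)) < 6/(2·2t) = (3/2)/t.
Thus |(-4t - 11)/(2t + 4) + 2| < ε whenever t > (3/2)/ε.
Take N_0 = (3/2)/ε. If t > N_0 then |(-4t - 11)/(2t + 4) + 2| < (3/2)/t < ε.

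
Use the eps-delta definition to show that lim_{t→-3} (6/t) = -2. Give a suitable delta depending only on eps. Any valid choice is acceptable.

Let eps > 0 be given. We seek delta > 0 such that 0 < |t + 3| < delta implies |6/t + 2| < eps.
|6/t + 2| = 6·|-3 − t|/(3·|t|) = 6|t + 3|/(3|t|).
Restrict delta ≤ 3/2. Then |t + 3| < 3/2 gives |t| > 3/2, so 3|t| > 9/2.
Then |6/t + 2| < 6|t + 3|/(9/2), which is < eps when |t + 3| < (3/4)eps.
Take delta = min(3/2, (3/4)eps). Then 0 < |t + 3| < delta gives both |t + 3| < 3/2 and |t + 3| < (3/4)eps, so |6/t + 2| < eps.

delta = min(3/2, (3/4)eps)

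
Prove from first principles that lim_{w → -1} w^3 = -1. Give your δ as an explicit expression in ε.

δ = min(2, ε/13)

Let ε > 0 be given. We seek δ > 0 with 0 < |w + 1| < δ ⇒ |w^3 + 1| < ε.
Factor: w^3 + 1 = (w + 1)(w^2 - w + 1), so |w^3 + 1| = |w + 1|·|w^2 - w + 1|.
Impose δ ≤ 2 so that |w| < 3; then |w^2 - w + 1| ≤ 13.
Hence |w^3 + 1| ≤ 13|w + 1|, which is < ε once |w + 1| < ε/13.
Take δ = min(2, ε/13). If 0 < |w + 1| < δ then both bounds hold and |w^3 + 1| ≤ 13|w + 1| < 13·(ε/13) = ε.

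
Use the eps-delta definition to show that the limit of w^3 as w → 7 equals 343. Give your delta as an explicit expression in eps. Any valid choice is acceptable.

Suppose eps > 0. We seek delta > 0 with 0 < |w − 7| < delta ⇒ |w^3 − 343| < eps.
Factor: w^3 − 343 = (w − 7)(w^2 + 7w + 49), so |w^3 − 343| = |w − 7|·|w^2 + 7w + 49|.
Impose delta ≤ 2 so that |w| < 9; then |w^2 + 7w + 49| ≤ 193.
Hence |w^3 − 343| ≤ 193|w − 7|, which is < eps once |w − 7| < eps/193.
Take delta = min(2, eps/193). If 0 < |w − 7| < delta then both bounds hold and |w^3 − 343| ≤ 193|w − 7| < 193·(eps/193) = eps.

delta = min(2, eps/193)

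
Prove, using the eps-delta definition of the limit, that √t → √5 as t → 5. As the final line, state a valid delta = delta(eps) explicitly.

Let eps > 0 be given. We want delta > 0 such that 0 < |t − 5| < delta implies |√t − √5| < eps.
Rationalise: √t − √5 = (t − 5)/(√t + √5), so |√t − √5| = |t − 5|/(√t + √5).
Restrict delta ≤ 5 so that |t − 5| < 5 forces t > 0, and then √t + √5 > √5.
Hence |√t − √5| < |t − 5|/√5, which is < eps once |t − 5| < √5·eps.
Take delta = min(5, √5·eps). If 0 < |t − 5| < delta then t > 0 and |√t − √5| < |t − 5|/√5 < eps.

delta = min(5, √5·eps)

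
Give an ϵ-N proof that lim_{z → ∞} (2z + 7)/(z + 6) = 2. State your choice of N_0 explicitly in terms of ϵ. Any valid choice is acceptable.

N_0 = 5/ϵ

Let ϵ > 0 be given. We seek N_0 > 0 such that z > N_0 implies |(2z + 7)/(z + 6) − 2| < ϵ.
(2z + 7)/(z + 6) − 2 = ((2z + 7) − 2(z + 6)) / ((z + 6)) = -5/((z + 6)).
For z > 0 we have z + 6 > z, so |(2z + 7)/(z + 6) − 2| = 5/((z + 6)) < 5/(z) = 5/z.
Thus |(2z + 7)/(z + 6) − 2| < ϵ whenever z > 5/ϵ.
Take N_0 = 5/ϵ. If z > N_0 then |(2z + 7)/(z + 6) − 2| < 5/z < ϵ.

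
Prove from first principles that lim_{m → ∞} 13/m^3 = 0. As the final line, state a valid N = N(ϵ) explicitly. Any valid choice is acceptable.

Let ϵ > 0 be given. For m ≥ 1, |13/m^3 − 0| = 13/m^3.
13/m^3 < ϵ ⇔ m^3 > 13/ϵ ⇔ m > (13/ϵ)^{1/3}.
Take N = (13/ϵ)^{1/3}. Then m > N implies 13/m^3 < ϵ.

N = (13/ϵ)^{1/3}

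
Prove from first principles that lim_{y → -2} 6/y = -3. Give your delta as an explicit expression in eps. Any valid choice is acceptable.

Let eps > 0. We seek delta > 0 such that 0 < |y + 2| < delta implies |6/y + 3| < eps.
|6/y + 3| = 6·|-2 − y|/(2·|y|) = 6|y + 2|/(2|y|).
Require delta ≤ 1 so that |y| > 2 − 1 = 1, hence 2|y| > 2.
Then |6/y + 3| < 6|y + 2|/2, which is < eps when |y + 2| < (1/3)eps.
Take delta = min(1, (1/3)eps). Then 0 < |y + 2| < delta gives both |y + 2| < 1 and |y + 2| < (1/3)eps, so |6/y + 3| < eps.

delta = min(1, (1/3)eps)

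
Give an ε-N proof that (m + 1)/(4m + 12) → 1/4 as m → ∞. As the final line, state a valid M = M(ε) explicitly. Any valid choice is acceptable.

Let ε > 0. For m ≥ 1, |(m + 1)/(4m + 12) − (1/4)| = |-8|/(4(4m + 12)) = 8/(4(4m + 12)).
Since 4m + 12 ≥ 4m for m ≥ 1, this is ≤ 8/(4·4m) = (1/2)/m.
So |(m + 1)/(4m + 12) − (1/4)| < ε whenever m > (1/2)/ε.
Take M = (1/2)/ε. If m > M then |(m + 1)/(4m + 12) − (1/4)| ≤ (1/2)/m < ε.

M = (1/2)/ε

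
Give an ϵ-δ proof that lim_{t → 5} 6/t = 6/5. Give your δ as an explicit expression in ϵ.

Suppose ϵ > 0. We seek δ > 0 such that 0 < |t − 5| < δ implies |6/t − (6/5)| < ϵ.
|6/t − (6/5)| = 6·|5 − t|/(5·|t|) = 6|t − 5|/(5|t|).
Require δ ≤ 5/2 so that |t| > 5 − 5/2 = 5/2, hence 5|t| > 25/2.
Then |6/t − (6/5)| < 6|t − 5|/(25/2), which is < ϵ when |t − 5| < (25/12)ϵ.
Take δ = min(5/2, (25/12)ϵ). Then 0 < |t − 5| < δ gives both |t − 5| < 5/2 and |t − 5| < (25/12)ϵ, so |6/t − (6/5)| < ϵ.

δ = min(5/2, (25/12)ϵ)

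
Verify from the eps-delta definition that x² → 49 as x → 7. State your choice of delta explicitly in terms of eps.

delta = min(2, eps/16)

Let eps > 0. We seek delta > 0 with 0 < |x − 7| < delta ⇒ |x² − 49| < eps.
Factor: x² − 49 = (x − 7)(x + 7), so |x² − 49| = |x − 7|·|x + 7|.
Impose delta ≤ 2 so that |x| < 9; then |x + 7| ≤ 16.
Hence |x² − 49| ≤ 16|x − 7|, which is < eps once |x − 7| < eps/16.
Take delta = min(2, eps/16). If 0 < |x − 7| < delta then both bounds hold and |x² − 49| ≤ 16|x − 7| < 16·(eps/16) = eps.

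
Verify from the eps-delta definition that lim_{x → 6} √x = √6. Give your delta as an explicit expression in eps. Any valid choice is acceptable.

Suppose eps > 0. We want delta > 0 such that 0 < |x − 6| < delta implies |√x − √6| < eps.
Rationalise: √x − √6 = (x − 6)/(√x + √6), so |√x − √6| = |x − 6|/(√x + √6).
Restrict delta ≤ 6 so that |x − 6| < 6 forces x > 0, and then √x + √6 > √6.
Hence |√x − √6| < |x − 6|/√6, which is < eps once |x − 6| < √6·eps.
Take delta = min(6, √6·eps). If 0 < |x − 6| < delta then x > 0 and |√x − √6| < |x − 6|/√6 < eps.

delta = min(6, √6·eps)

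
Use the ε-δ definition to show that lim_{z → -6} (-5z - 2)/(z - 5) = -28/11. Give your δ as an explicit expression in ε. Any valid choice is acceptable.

δ = min(11/2, (121/54)ε)

Suppose ε > 0. We want δ > 0 with 0 < |z + 6| < δ ⇒ |(-5z - 2)/(z - 5) + 28/11| < ε.
Combining over a common denominator, (-5z - 2)/(z - 5) + 28/11 = [(-5z - 2)·(-11) − 28·(z - 5)] / [(-11)·(z - 5)] = 27(z + 6) / ((-11)(z - 5)).
So |(-5z - 2)/(z - 5) + 28/11| = 27|z + 6| / (11·|z − 5|).
Restrict δ ≤ 11/2. Then |z + 6| < 11/2 gives |z − 5| = |(z + 6) + (-11)| ≥ 11 − 11/2 = 11/2.
Hence |(-5z - 2)/(z - 5) + 28/11| < 27|z + 6|/(11·(11/2)) = (54/121)|z + 6|, which is < ε once |z + 6| < (121/54)ε.
Take δ = min(11/2, (121/54)ε). Then 0 < |z + 6| < δ forces both bounds, so |(-5z - 2)/(z - 5) + 28/11| < ε.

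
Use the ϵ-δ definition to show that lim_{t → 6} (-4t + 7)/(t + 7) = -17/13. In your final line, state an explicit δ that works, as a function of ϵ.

δ = min(13/2, (169/70)ϵ)

Let ϵ > 0. We want δ > 0 with 0 < |t − 6| < δ ⇒ |(-4t + 7)/(t + 7) + 17/13| < ϵ.
Combining over a common denominator, (-4t + 7)/(t + 7) + 17/13 = [(-4t + 7)·13 − (-17)·(t + 7)] / [13·(t + 7)] = -35(t − 6) / (13(t + 7)).
So |(-4t + 7)/(t + 7) + 17/13| = 35|t − 6| / (13·|t + 7|).
Restrict δ ≤ 13/2. Then |t − 6| < 13/2 gives |t + 7| = |(t − 6) + 13| ≥ 13 − 13/2 = 13/2.
Hence |(-4t + 7)/(t + 7) + 17/13| < 35|t − 6|/(13·(13/2)) = (70/169)|t − 6|, which is < ϵ once |t − 6| < (169/70)ϵ.
Take δ = min(13/2, (169/70)ϵ). Then 0 < |t − 6| < δ forces both bounds, so |(-4t + 7)/(t + 7) + 17/13| < ϵ.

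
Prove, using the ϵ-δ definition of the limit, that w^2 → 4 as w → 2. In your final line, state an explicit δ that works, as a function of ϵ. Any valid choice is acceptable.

Suppose ϵ > 0. We seek δ > 0 with 0 < |w − 2| < δ ⇒ |w^2 − 4| < ϵ.
Factor: w^2 − 4 = (w − 2)(w + 2), so |w^2 − 4| = |w − 2|·|w + 2|.
Impose δ ≤ 1 so that |w| < 3; then |w + 2| ≤ 5.
Hence |w^2 − 4| ≤ 5|w − 2|, which is < ϵ once |w − 2| < ϵ/5.
Take δ = min(1, ϵ/5). If 0 < |w − 2| < δ then both bounds hold and |w^2 − 4| ≤ 5|w − 2| < 5·(ϵ/5) = ϵ.

δ = min(1, ϵ/5)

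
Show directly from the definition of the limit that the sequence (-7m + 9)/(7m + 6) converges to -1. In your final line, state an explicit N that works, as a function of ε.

Let ε > 0. For m ≥ 1, |(-7m + 9)/(7m + 6) + 1| = |105|/(7(7m + 6)) = 105/(7(7m + 6)).
Since 7m + 6 ≥ 7m for m ≥ 1, this is ≤ 105/(7·7m) = (15/7)/m.
So |(-7m + 9)/(7m + 6) + 1| < ε whenever m > (15/7)/ε.
Take N = (15/7)/ε. If m > N then |(-7m + 9)/(7m + 6) + 1| ≤ (15/7)/m < ε.

N = (15/7)/ε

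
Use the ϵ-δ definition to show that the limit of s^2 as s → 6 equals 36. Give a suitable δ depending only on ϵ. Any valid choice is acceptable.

δ = min(1, ϵ/13)

Let ϵ > 0. We seek δ > 0 with 0 < |s − 6| < δ ⇒ |s^2 − 36| < ϵ.
Factor: s^2 − 36 = (s − 6)(s + 6), so |s^2 − 36| = |s − 6|·|s + 6|.
Impose δ ≤ 1 so that |s| < 7; then |s + 6| ≤ 13.
Hence |s^2 − 36| ≤ 13|s − 6|, which is < ϵ once |s − 6| < ϵ/13.
Take δ = min(1, ϵ/13). If 0 < |s − 6| < δ then both bounds hold and |s^2 − 36| ≤ 13|s − 6| < 13·(ϵ/13) = ϵ.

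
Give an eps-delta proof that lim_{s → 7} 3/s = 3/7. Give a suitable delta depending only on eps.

Fix eps > 0. We seek delta > 0 such that 0 < |s − 7| < delta implies |3/s − (3/7)| < eps.
|3/s − (3/7)| = 3·|7 − s|/(7·|s|) = 3|s − 7|/(7|s|).
Restrict delta ≤ 7/2. Then |s − 7| < 7/2 gives |s| > 7/2, so 7|s| > 49/2.
Then |3/s − (3/7)| < 3|s − 7|/(49/2), which is < eps when |s − 7| < (49/6)eps.
Take delta = min(7/2, (49/6)eps). Then 0 < |s − 7| < delta gives both |s − 7| < 7/2 and |s − 7| < (49/6)eps, so |3/s − (3/7)| < eps.

delta = min(7/2, (49/6)eps)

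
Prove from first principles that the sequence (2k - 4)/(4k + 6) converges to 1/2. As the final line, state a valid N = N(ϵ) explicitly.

Fix ϵ > 0. For k ≥ 1, |(2k - 4)/(4k + 6) − (1/2)| = |-28|/(4(4k + 6)) = 28/(4(4k + 6)).
Since 4k + 6 ≥ 4k for k ≥ 1, this is ≤ 28/(4·4k) = (7/4)/k.
So |(2k - 4)/(4k + 6) − (1/2)| < ϵ whenever k > (7/4)/ϵ.
Take N = (7/4)/ϵ. If k > N then |(2k - 4)/(4k + 6) − (1/2)| ≤ (7/4)/k < ϵ.

N = (7/4)/ϵ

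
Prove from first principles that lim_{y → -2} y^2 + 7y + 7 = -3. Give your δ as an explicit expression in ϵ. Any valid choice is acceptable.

Let ϵ > 0 be given. We want δ > 0 such that 0 < |y + 2| < δ implies |(y^2 + 7y + 7) + 3| < ϵ.
(y^2 + 7y + 7) + 3 = y^2 + 7y + 10 = (y + 2)(y + 5).
So |(y^2 + 7y + 7) + 3| = |y + 2|·|y + 5|.
Require δ ≤ 1. Then |y + 2| < 1 gives |y| < 3, and by the triangle inequality |y + 5| ≤ 3 + 5 = 8.
Hence |(y^2 + 7y + 7) + 3| ≤ 8|y + 2| < ϵ provided |y + 2| < ϵ/8.
Choosing δ = min(1, ϵ/8) ensures both conditions, hence |(y^2 + 7y + 7) + 3| < ϵ.

δ = min(1, ϵ/8)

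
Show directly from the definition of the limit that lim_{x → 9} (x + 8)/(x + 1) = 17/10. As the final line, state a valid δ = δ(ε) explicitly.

Let ε > 0. We want δ > 0 with 0 < |x − 9| < δ ⇒ |(x + 8)/(x + 1) − (17/10)| < ε.
Combining over a common denominator, (x + 8)/(x + 1) − (17/10) = [(x + 8)·10 − 17·(x + 1)] / [10·(x + 1)] = -7(x − 9) / (10(x + 1)).
So |(x + 8)/(x + 1) − (17/10)| = 7|x − 9| / (10·|x + 1|).
Require δ ≤ 5, so |x + 1| ≥ |10| − |x − 9| > 10 − 5 = 5.
Hence |(x + 8)/(x + 1) − (17/10)| < 7|x − 9|/(10·5) = (7/50)|x − 9|, which is < ε once |x − 9| < (50/7)ε.
Take δ = min(5, (50/7)ε). Then 0 < |x − 9| < δ forces both bounds, so |(x + 8)/(x + 1) − (17/10)| < ε.

δ = min(5, (50/7)ε)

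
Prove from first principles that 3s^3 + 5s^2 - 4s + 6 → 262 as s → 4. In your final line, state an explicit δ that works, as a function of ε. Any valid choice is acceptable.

Suppose ε > 0. We want δ > 0 such that 0 < |s − 4| < δ implies |(3s^3 + 5s^2 - 4s + 6) − 262| < ε.
(3s^3 + 5s^2 - 4s + 6) − 262 = 3s^3 + 5s^2 - 4s - 256 = (s − 4)(3s^2 + 17s + 64).
So |(3s^3 + 5s^2 - 4s + 6) − 262| = |s − 4|·|3s^2 + 17s + 64|.
Assume first that |s − 4| < 2, so |s| < 6. Then |3s^2 + 17s + 64| ≤ 3·6^2 + 17·6 + 64 = 274.
Hence |(3s^3 + 5s^2 - 4s + 6) − 262| ≤ 274|s − 4| < ε provided |s − 4| < ε/274.
Choosing δ = min(2, ε/274) ensures both conditions, hence |(3s^3 + 5s^2 - 4s + 6) − 262| < ε.

δ = min(2, ε/274)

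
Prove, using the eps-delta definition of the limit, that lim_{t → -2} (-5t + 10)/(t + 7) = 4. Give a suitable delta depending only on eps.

delta = min(5/2, (5/18)eps)

Let eps > 0. We want delta > 0 with 0 < |t + 2| < delta ⇒ |(-5t + 10)/(t + 7) − 4| < eps.
Combining over a common denominator, (-5t + 10)/(t + 7) − 4 = [(-5t + 10)·5 − 20·(t + 7)] / [5·(t + 7)] = -45(t + 2) / (5(t + 7)).
So |(-5t + 10)/(t + 7) − 4| = 45|t + 2| / (5·|t + 7|).
Require delta ≤ 5/2, so |t + 7| ≥ |5| − |t + 2| > 5 − 5/2 = 5/2.
Hence |(-5t + 10)/(t + 7) − 4| < 45|t + 2|/(5·(5/2)) = (18/5)|t + 2|, which is < eps once |t + 2| < (5/18)eps.
Take delta = min(5/2, (5/18)eps). Then 0 < |t + 2| < delta forces both bounds, so |(-5t + 10)/(t + 7) − 4| < eps.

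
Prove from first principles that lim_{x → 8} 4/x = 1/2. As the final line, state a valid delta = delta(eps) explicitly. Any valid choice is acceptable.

delta = min(4, 8eps)

Let eps > 0 be given. We seek delta > 0 such that 0 < |x − 8| < delta implies |4/x − (1/2)| < eps.
|4/x − (1/2)| = 4·|8 − x|/(8·|x|) = 4|x − 8|/(8|x|).
Require delta ≤ 4 so that |x| > 8 − 4 = 4, hence 8|x| > 32.
Then |4/x − (1/2)| < 4|x − 8|/32, which is < eps when |x − 8| < 8eps.
Take delta = min(4, 8eps). Then 0 < |x − 8| < delta gives both |x − 8| < 4 and |x − 8| < 8eps, so |4/x − (1/2)| < eps.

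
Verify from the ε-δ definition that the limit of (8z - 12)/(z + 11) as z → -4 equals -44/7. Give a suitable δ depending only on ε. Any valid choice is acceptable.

δ = min(7/2, (49/200)ε)

Let ε > 0 be given. We want δ > 0 with 0 < |z + 4| < δ ⇒ |(8z - 12)/(z + 11) + 44/7| < ε.
Combining over a common denominator, (8z - 12)/(z + 11) + 44/7 = [(8z - 12)·7 − (-44)·(z + 11)] / [7·(z + 11)] = 100(z + 4) / (7(z + 11)).
So |(8z - 12)/(z + 11) + 44/7| = 100|z + 4| / (7·|z + 11|).
Restrict δ ≤ 7/2. Then |z + 4| < 7/2 gives |z + 11| = |(z + 4) + 7| ≥ 7 − 7/2 = 7/2.
Hence |(8z - 12)/(z + 11) + 44/7| < 100|z + 4|/(7·(7/2)) = (200/49)|z + 4|, which is < ε once |z + 4| < (49/200)ε.
Take δ = min(7/2, (49/200)ε). Then 0 < |z + 4| < δ forces both bounds, so |(8z - 12)/(z + 11) + 44/7| < ε.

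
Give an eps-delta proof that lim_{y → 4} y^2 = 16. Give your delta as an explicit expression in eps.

delta = min(2, eps/10)

Let eps > 0 be given. We seek delta > 0 with 0 < |y − 4| < delta ⇒ |y^2 − 16| < eps.
Factor: y^2 − 16 = (y − 4)(y + 4), so |y^2 − 16| = |y − 4|·|y + 4|.
Impose delta ≤ 2 so that |y| < 6; then |y + 4| ≤ 10.
Hence |y^2 − 16| ≤ 10|y − 4|, which is < eps once |y − 4| < eps/10.
Take delta = min(2, eps/10). If 0 < |y − 4| < delta then both bounds hold and |y^2 − 16| ≤ 10|y − 4| < 10·(eps/10) = eps.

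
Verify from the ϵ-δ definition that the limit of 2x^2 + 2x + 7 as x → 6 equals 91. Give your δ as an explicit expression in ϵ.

Let ϵ > 0 be given. We want δ > 0 such that 0 < |x − 6| < δ implies |(2x^2 + 2x + 7) − 91| < ϵ.
(2x^2 + 2x + 7) − 91 = 2x^2 + 2x - 84 = (x − 6)(2x + 14).
So |(2x^2 + 2x + 7) − 91| = |x − 6|·|2x + 14|.
Assume first that |x − 6| < 1, so |x| < 7. Then |2x + 14| ≤ 2·7 + 14 = 28.
Hence |(2x^2 + 2x + 7) − 91| ≤ 28|x − 6| < ϵ provided |x − 6| < ϵ/28.
Take δ = min(1, ϵ/28). Then 0 < |x − 6| < δ gives both |x − 6| < 1 and |x − 6| < ϵ/28, so |(2x^2 + 2x + 7) − 91| < ϵ.

δ = min(1, ϵ/28)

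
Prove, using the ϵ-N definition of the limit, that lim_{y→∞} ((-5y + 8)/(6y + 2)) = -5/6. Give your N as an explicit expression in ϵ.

N = (29/18)/ϵ

Let ϵ > 0 be given. We seek N > 0 such that y > N implies |(-5y + 8)/(6y + 2) + 5/6| < ϵ.
(-5y + 8)/(6y + 2) + 5/6 = (6(-5y + 8) − (-5)(6y + 2)) / (6(6y + 2)) = 58/(6(6y + 2)).
For y > 0 we have 6y + 2 > 6y, so |(-5y + 8)/(6y + 2) + 5/6| = 58/(6(6y + 2)) < 58/(6·6y) = (29/18)/y.
Thus |(-5y + 8)/(6y + 2) + 5/6| < ϵ whenever y > (29/18)/ϵ.
Take N = (29/18)/ϵ. If y > N then |(-5y + 8)/(6y + 2) + 5/6| < (29/18)/y < ϵ.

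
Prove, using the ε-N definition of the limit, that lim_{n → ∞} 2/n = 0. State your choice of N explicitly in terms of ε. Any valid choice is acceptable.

Fix ε > 0. For n ≥ 1, |2/n − 0| = 2/(n) ≤ 2/n.
We need 2/n < ε, i.e. n > 2/ε.
Take N = 2/ε. If n > N then |2/n| ≤ 2/n < ε.

N = 2/ε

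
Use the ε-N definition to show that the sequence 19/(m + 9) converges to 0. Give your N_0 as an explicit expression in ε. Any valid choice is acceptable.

Suppose ε > 0. For m ≥ 1, |19/(m + 9) − 0| = 19/(m + 9) ≤ 19/m.
We need 19/m < ε, i.e. m > 19/ε.
Take N_0 = 19/ε. If m > N_0 then |19/(m + 9)| ≤ 19/m < ε.

N_0 = 19/ε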